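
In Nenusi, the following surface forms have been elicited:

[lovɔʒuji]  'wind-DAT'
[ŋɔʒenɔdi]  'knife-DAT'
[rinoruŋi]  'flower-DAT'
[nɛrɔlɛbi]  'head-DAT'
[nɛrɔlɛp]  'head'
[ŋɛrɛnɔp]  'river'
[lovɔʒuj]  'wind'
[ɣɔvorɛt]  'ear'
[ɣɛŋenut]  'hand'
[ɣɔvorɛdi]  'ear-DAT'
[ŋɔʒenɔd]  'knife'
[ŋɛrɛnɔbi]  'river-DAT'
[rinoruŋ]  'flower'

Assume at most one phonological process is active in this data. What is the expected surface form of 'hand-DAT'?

The stem for 'ear' ends in [t] in [ɣɔvorɛt] but [d] in [ɣɔvorɛdi].
But 'knife' keeps [d] in both environments ([ŋɔʒenɔd], [ŋɔʒenɔdi]), so there is no rule changing /d/ to [t] in isolation.
The alternation reflects intervocalic voicing: voiceless stops become voiced between vowels. /t/ is underlying.
The one attested form of 'hand', [ɣɛŋenut], shows underlying /ɣɛŋenut/. Applying the same rule between vowels gives [ɣɛŋenudi].

[ɣɛŋenudi]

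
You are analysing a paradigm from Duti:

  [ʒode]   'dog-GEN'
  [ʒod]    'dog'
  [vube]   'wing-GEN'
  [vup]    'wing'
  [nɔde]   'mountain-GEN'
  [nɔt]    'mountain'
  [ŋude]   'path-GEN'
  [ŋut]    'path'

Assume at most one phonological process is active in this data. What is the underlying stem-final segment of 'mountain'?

/t/

'mountain' shows [d] ~ [t] at the end of the stem ([nɔde] vs [nɔt]).
But 'dog' keeps [d] in both environments ([ʒode], [ʒod]), so there is no rule changing /d/ to [t] in isolation.
So /t/ is underlying, and a rule of intervocalic voicing — voiceless stops become voiced between vowels — gives [d].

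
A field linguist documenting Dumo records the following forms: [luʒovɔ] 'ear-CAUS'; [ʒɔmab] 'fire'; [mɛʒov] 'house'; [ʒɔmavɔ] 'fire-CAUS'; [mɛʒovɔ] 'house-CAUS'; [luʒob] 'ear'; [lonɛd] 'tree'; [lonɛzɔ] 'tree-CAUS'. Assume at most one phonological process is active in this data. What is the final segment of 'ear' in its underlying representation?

In [luʒovɔ] and [luʒob] the final segment of 'ear' alternates: [v] ~ [b].
The stem 'house' ([mɛʒovɔ], [mɛʒov]) shows [v] unchanged in both environments, so [v] cannot be basic with [b] derived in isolation.
The alternation reflects intervocalic spirantization: voiced stops become fricatives between vowels. /b/ is underlying.

/b/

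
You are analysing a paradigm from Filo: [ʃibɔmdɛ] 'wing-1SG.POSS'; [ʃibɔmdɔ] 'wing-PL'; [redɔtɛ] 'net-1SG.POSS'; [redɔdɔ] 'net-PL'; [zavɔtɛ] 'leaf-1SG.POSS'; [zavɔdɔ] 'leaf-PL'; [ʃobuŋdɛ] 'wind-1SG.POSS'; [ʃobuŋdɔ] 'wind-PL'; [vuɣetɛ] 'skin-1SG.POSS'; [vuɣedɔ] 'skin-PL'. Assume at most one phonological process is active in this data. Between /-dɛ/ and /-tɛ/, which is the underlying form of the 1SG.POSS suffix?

The 1SG.POSS suffix surfaces as [-dɛ] and [-tɛ], depending on the final segment of the stem.
The PL suffix, which begins with [d], is invariant after every stem; so [d] is not altered by any rule here.
The 1SG.POSS suffix is therefore /-tɛ/ underlyingly, with post-nasal voicing: voiceless stops become voiced after a nasal.

/-tɛ/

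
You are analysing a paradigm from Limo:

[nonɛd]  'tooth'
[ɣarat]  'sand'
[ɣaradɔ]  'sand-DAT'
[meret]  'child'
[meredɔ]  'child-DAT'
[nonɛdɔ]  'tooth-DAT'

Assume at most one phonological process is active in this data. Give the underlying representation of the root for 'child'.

/meret/

The root 'child' surfaces as [meret] and [meredɔ], with a stem-final [t] ~ [d] alternation.
The stem 'tooth' ([nonɛd], [nonɛdɔ]) shows [d] unchanged in both environments, so [d] cannot be basic with [t] derived in isolation.
The underlying segment must be /t/; voiceless stops become voiced between vowels, yielding [d] there.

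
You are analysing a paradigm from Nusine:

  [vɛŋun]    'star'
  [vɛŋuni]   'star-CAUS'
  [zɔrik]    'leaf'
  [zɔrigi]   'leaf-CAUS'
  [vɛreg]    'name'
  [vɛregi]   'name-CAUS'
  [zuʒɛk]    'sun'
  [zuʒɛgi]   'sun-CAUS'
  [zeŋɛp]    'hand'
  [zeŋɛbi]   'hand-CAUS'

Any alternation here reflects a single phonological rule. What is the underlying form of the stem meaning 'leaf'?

/zɔrik/

'leaf' shows [k] ~ [g] at the end of the stem ([zɔrik] vs [zɔrigi]).
If /g/ were underlying and a rule turned it into [k] in isolation, 'name' would also alternate; but it has [g] in both [vɛreg] and [vɛregi].
Therefore /k/ is basic and [g] is derived by intervocalic voicing (voiceless stops become voiced between vowels).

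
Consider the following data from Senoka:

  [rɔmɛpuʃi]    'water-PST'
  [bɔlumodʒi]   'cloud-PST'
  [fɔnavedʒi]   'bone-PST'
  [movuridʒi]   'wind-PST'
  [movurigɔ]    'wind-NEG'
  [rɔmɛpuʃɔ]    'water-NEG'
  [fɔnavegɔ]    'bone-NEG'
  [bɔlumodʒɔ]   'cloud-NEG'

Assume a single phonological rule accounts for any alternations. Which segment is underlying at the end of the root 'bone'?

The root 'bone' surfaces as [fɔnavegɔ] and [fɔnavedʒi], with a stem-final [g] ~ [dʒ] alternation.
The stem 'cloud' ([bɔlumodʒɔ], [bɔlumodʒi]) shows [dʒ] unchanged in both environments, so [dʒ] cannot be basic with [g] derived before the NEG suffix.
The underlying segment must be /g/; /g/ becomes palato-alveolar [dʒ] before a front vowel, yielding [dʒ] there.

/g/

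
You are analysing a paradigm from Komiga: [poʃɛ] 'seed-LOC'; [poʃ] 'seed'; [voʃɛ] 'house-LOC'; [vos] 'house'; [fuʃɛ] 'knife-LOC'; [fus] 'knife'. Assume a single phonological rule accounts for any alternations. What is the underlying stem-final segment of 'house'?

/s/

In [voʃɛ] and [vos] the final segment of 'house' alternates: [ʃ] ~ [s].
If /ʃ/ were underlying and a rule turned it into [s] in isolation, 'seed' would also alternate; but it has [ʃ] in both [poʃɛ] and [poʃ].
Therefore /s/ is basic and [ʃ] is derived by palatalization before a front vowel (/s/ becomes palato-alveolar [ʃ] before a front vowel).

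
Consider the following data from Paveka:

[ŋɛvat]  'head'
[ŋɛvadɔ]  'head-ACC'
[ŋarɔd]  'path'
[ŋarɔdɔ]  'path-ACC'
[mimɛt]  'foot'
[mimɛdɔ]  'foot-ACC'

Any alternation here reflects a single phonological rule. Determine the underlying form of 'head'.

In [ŋɛvat] and [ŋɛvadɔ] the final segment of 'head' alternates: [t] ~ [d].
But 'path' keeps [d] in both environments ([ŋarɔd], [ŋarɔdɔ]), so there is no rule changing /d/ to [t] in isolation.
The alternation reflects intervocalic voicing: voiceless stops become voiced between vowels. /t/ is underlying.

/ŋɛvat/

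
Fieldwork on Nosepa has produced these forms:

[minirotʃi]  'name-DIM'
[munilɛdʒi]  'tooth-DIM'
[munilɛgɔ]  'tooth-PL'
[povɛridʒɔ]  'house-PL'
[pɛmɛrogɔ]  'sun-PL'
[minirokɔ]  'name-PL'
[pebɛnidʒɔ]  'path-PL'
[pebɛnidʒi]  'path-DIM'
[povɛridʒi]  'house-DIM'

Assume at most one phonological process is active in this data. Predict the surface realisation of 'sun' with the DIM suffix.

'tooth' shows [g] ~ [dʒ] at the end of the stem ([munilɛgɔ] vs [munilɛdʒi]).
But 'house' keeps [dʒ] in both environments ([povɛridʒɔ], [povɛridʒi]), so there is no rule changing /dʒ/ to [g] before the PL suffix.
The alternation reflects palatalization before a front vowel: /k/ and /g/ become palato-alveolar [tʃ] and [dʒ] before a front vowel. /g/ is underlying.
From [pɛmɛrogɔ] the stem 'sun' is /pɛmɛrog/; before a front vowel this yields [pɛmɛrodʒi].

[pɛmɛrodʒi]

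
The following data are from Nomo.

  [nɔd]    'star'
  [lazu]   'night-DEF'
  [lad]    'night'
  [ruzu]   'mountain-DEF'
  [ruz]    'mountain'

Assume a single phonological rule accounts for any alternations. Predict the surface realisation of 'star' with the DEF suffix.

The root 'night' surfaces as [lazu] and [lad], with a stem-final [z] ~ [d] alternation.
But 'mountain' keeps [z] in both environments ([ruzu], [ruz]), so there is no rule changing /z/ to [d] in isolation.
The underlying segment must be /d/; voiced stops become fricatives between vowels, yielding [z] there.
The one attested form of 'star', [nɔd], shows underlying /nɔd/. Applying the same rule between vowels gives [nɔzu].

[nɔzu]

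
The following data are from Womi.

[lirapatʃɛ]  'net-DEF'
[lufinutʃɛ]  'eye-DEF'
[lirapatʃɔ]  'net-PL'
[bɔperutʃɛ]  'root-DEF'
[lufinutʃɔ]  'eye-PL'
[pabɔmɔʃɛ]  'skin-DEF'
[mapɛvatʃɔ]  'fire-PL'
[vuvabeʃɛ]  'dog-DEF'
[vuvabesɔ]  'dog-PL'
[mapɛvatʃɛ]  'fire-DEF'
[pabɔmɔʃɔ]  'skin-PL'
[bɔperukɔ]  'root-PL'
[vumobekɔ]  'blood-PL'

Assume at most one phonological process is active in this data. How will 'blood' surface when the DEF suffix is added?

[vumobetʃɛ]

In [bɔperutʃɛ] and [bɔperukɔ] the final segment of 'root' alternates: [tʃ] ~ [k].
Compare 'eye', with invariant [tʃ] in [lufinutʃɛ] and [lufinutʃɔ]: an analysis with underlying /tʃ/ and a rule producing [k] before the PL suffix would wrongly predict alternation here too.
Therefore /k/ is basic and [tʃ] is derived by palatalization before a front vowel (/k/ and /s/ become palato-alveolar [tʃ] and [ʃ] before a front vowel).
From [vumobekɔ] the stem 'blood' is /vumobek/; before a front vowel this yields [vumobetʃɛ].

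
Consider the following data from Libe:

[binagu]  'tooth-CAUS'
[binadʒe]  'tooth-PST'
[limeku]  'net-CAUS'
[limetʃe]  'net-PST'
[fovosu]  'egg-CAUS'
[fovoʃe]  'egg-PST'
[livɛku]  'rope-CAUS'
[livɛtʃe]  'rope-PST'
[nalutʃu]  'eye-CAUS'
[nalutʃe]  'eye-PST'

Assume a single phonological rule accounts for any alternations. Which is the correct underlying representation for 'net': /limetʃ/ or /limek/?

In [limeku] and [limetʃe] the final segment of 'net' alternates: [k] ~ [tʃ].
The stem 'eye' ([nalutʃu], [nalutʃe]) shows [tʃ] unchanged in both environments, so [tʃ] cannot be basic with [k] derived before the CAUS suffix.
So /k/ is underlying, and a rule of palatalization before a front vowel — /k/, /g/ and /s/ become palato-alveolar [tʃ], [dʒ] and [ʃ] before a front vowel — gives [tʃ].

/limek/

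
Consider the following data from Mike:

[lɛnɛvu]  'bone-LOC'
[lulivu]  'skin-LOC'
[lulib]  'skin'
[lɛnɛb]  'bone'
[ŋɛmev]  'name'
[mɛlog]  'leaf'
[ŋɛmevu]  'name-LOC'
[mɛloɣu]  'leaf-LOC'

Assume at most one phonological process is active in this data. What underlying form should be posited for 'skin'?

/lulib/

In [lulib] and [lulivu] the final segment of 'skin' alternates: [b] ~ [v].
The stem 'name' ([ŋɛmev], [ŋɛmevu]) shows [v] unchanged in both environments, so [v] cannot be basic with [b] derived in isolation.
The alternation reflects intervocalic spirantization: voiced stops become fricatives between vowels. /b/ is underlying.
Hence 'skin' is /lulib/ underlyingly.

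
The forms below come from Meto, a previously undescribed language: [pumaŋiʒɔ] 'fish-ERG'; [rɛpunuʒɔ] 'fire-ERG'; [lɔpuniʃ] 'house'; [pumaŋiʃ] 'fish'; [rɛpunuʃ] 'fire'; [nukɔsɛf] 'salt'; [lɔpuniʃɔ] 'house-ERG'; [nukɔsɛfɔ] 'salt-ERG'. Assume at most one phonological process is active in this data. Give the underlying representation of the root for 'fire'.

/rɛpunuʒ/

The root 'fire' surfaces as [rɛpunuʃ] and [rɛpunuʒɔ], with a stem-final [ʃ] ~ [ʒ] alternation.
If /ʃ/ were underlying and a rule turned it into [ʒ] before the ERG suffix, 'house' would also alternate; but it has [ʃ] in both [lɔpuniʃ] and [lɔpuniʃɔ].
So /ʒ/ is underlying, and a rule of word-final obstruent devoicing — voiced obstruents become voiceless word-finally — gives [ʃ].
The underlying form of 'fire' is therefore /rɛpunuʒ/.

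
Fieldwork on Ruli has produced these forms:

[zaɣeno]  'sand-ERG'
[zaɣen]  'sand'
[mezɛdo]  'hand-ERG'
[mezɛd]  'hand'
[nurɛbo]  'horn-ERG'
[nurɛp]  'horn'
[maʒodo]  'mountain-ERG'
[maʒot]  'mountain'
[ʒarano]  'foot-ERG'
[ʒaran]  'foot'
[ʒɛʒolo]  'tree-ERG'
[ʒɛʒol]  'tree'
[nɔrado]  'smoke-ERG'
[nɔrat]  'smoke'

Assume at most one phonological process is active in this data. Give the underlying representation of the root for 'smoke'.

The root 'smoke' surfaces as [nɔrado] and [nɔrat], with a stem-final [d] ~ [t] alternation.
Compare 'hand', with invariant [d] in [mezɛdo] and [mezɛd]: an analysis with underlying /d/ and a rule producing [t] in isolation would wrongly predict alternation here too.
The alternation reflects intervocalic voicing: voiceless stops become voiced between vowels. /t/ is underlying.

/nɔrat/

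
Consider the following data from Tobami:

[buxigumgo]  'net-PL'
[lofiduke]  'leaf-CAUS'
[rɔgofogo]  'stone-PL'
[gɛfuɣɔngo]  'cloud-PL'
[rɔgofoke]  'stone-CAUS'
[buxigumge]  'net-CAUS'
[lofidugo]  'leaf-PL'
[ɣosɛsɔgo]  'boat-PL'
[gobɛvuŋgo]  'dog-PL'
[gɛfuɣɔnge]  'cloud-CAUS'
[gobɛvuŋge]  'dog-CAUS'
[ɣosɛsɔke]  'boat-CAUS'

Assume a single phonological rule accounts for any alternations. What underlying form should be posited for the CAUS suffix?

The CAUS suffix surfaces as [-ge] and [-ke], depending on the final segment of the stem.
The PL suffix, which begins with [g], is invariant after every stem; so [g] is not altered by any rule here.
The CAUS suffix is therefore /-ke/ underlyingly, with post-nasal voicing: voiceless stops become voiced after a nasal.

/-ke/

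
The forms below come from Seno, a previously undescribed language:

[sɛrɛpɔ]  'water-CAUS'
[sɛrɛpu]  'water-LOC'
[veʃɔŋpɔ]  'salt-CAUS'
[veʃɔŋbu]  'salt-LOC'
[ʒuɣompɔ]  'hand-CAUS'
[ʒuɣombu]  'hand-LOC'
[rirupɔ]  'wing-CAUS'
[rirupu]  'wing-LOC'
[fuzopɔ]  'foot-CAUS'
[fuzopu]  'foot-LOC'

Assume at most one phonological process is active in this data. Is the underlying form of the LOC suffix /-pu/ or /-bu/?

/-bu/

The LOC suffix surfaces as [-bu] and [-pu], depending on the final segment of the stem.
By contrast the CAUS suffix keeps its initial [p] throughout — that segment must be underlying.
The LOC suffix is therefore /-bu/ underlyingly, with post-vocalic devoicing: voiced stops become voiceless after a vowel.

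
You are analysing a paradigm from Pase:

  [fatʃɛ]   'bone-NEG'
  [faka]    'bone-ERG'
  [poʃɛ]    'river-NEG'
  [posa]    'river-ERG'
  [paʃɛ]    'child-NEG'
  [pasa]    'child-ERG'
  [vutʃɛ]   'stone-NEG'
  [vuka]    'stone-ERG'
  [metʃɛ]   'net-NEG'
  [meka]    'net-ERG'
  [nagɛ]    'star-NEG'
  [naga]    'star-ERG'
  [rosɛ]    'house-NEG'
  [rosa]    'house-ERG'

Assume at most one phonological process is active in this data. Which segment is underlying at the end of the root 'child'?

/ʃ/

In [paʃɛ] and [pasa] the final segment of 'child' alternates: [ʃ] ~ [s].
The stem 'house' ([rosɛ], [rosa]) shows [s] unchanged in both environments, so [s] cannot be basic with [ʃ] derived before the NEG suffix.
The underlying segment must be /ʃ/; palato-alveolar /tʃ/ and /ʃ/ become [k] and [s] when no front vowel follows, yielding [s] there.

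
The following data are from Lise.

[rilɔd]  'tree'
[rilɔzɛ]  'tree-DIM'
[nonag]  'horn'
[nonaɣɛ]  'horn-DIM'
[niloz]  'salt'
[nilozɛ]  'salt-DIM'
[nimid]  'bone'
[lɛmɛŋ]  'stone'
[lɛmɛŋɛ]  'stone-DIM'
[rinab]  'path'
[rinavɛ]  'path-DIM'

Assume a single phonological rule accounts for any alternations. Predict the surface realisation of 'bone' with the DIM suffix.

'tree' shows [d] ~ [z] at the end of the stem ([rilɔd] vs [rilɔzɛ]).
If /z/ were underlying and a rule turned it into [d] in isolation, 'salt' would also alternate; but it has [z] in both [niloz] and [nilozɛ].
The alternation reflects intervocalic spirantization: voiced stops become fricatives between vowels. /d/ is underlying.
The one attested form of 'bone', [nimid], shows underlying /nimid/. Applying the same rule between vowels gives [nimizɛ].

[nimizɛ]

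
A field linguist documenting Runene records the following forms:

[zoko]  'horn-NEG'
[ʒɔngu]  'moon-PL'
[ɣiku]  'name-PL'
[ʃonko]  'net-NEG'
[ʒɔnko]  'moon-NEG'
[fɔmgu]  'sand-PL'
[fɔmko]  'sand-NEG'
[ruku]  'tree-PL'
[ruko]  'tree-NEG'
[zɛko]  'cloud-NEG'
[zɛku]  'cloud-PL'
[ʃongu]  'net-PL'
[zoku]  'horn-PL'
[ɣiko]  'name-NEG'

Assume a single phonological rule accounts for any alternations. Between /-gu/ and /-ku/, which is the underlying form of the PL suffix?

/-gu/

The PL suffix surfaces as [-gu] and [-ku], depending on the final segment of the stem.
By contrast the NEG suffix keeps its initial [k] throughout — that segment must be underlying.
The PL suffix is therefore /-gu/ underlyingly, with post-vocalic devoicing: voiced stops become voiceless after a vowel.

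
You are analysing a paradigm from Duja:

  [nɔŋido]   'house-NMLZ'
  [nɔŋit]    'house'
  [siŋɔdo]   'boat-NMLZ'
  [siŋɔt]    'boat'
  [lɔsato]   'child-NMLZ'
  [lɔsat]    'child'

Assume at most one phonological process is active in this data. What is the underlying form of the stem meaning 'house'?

/nɔŋid/

The stem for 'house' ends in [d] in [nɔŋido] but [t] in [nɔŋit].
Compare 'child', with invariant [t] in [lɔsato] and [lɔsat]: an analysis with underlying /t/ and a rule producing [d] before the NMLZ suffix would wrongly predict alternation here too.
Therefore /d/ is basic and [t] is derived by word-final obstruent devoicing (voiced obstruents become voiceless word-finally).
The underlying form of 'house' is therefore /nɔŋid/.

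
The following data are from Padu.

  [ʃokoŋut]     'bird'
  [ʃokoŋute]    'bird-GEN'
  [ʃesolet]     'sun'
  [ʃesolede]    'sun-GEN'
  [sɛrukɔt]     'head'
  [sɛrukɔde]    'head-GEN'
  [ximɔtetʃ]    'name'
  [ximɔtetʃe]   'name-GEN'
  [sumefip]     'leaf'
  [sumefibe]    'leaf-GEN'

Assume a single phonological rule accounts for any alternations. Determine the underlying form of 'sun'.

/ʃesoled/

The root 'sun' surfaces as [ʃesolet] and [ʃesolede], with a stem-final [t] ~ [d] alternation.
If /t/ were underlying and a rule turned it into [d] before the GEN suffix, 'bird' would also alternate; but it has [t] in both [ʃokoŋut] and [ʃokoŋute].
The alternation reflects word-final obstruent devoicing: voiced obstruents become voiceless word-finally. /d/ is underlying.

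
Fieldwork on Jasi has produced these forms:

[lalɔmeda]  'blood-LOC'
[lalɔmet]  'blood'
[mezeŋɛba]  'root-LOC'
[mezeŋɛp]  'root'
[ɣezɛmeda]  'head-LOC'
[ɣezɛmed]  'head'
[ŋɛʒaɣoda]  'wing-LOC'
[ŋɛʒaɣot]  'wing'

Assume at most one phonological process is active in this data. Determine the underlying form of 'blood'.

'blood' shows [d] ~ [t] at the end of the stem ([lalɔmeda] vs [lalɔmet]).
The stem 'head' ([ɣezɛmeda], [ɣezɛmed]) shows [d] unchanged in both environments, so [d] cannot be basic with [t] derived in isolation.
The alternation reflects intervocalic voicing: voiceless stops become voiced between vowels. /t/ is underlying.

/lalɔmet/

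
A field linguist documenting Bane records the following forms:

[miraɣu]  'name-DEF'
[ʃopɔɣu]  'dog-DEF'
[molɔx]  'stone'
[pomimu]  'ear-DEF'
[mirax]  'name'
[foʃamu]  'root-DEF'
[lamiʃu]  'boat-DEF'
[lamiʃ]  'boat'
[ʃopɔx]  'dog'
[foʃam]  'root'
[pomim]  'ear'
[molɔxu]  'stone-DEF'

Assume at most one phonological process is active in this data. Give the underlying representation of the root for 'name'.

/miraɣ/

In [miraɣu] and [mirax] the final segment of 'name' alternates: [ɣ] ~ [x].
But 'stone' keeps [x] in both environments ([molɔxu], [molɔx]), so there is no rule changing /x/ to [ɣ] before the DEF suffix.
So /ɣ/ is underlying, and a rule of word-final obstruent devoicing — voiced obstruents become voiceless word-finally — gives [x].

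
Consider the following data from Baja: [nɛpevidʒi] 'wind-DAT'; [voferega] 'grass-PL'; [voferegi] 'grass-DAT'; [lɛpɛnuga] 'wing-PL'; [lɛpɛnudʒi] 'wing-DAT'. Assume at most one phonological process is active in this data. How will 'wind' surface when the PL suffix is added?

[nɛpeviga]

The stem for 'wing' ends in [g] in [lɛpɛnuga] but [dʒ] in [lɛpɛnudʒi].
But 'grass' keeps [g] in both environments ([voferega], [voferegi]), so there is no rule changing /g/ to [dʒ] before the DAT suffix.
So /dʒ/ is underlying, and a rule of depalatalization — palato-alveolar /dʒ/ becomes [g] when no front vowel follows — gives [g].
From [nɛpevidʒi] the stem 'wind' is /nɛpevidʒ/; when no front vowel follows this yields [nɛpeviga].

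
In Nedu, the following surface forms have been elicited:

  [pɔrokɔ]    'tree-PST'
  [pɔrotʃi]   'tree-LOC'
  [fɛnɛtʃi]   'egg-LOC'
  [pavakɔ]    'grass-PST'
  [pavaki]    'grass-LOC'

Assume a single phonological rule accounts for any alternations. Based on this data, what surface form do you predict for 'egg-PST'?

[fɛnɛkɔ]

The root 'tree' surfaces as [pɔrokɔ] and [pɔrotʃi], with a stem-final [k] ~ [tʃ] alternation.
The stem 'grass' ([pavakɔ], [pavaki]) shows [k] unchanged in both environments, so [k] cannot be basic with [tʃ] derived before the LOC suffix.
So /tʃ/ is underlying, and a rule of depalatalization — palato-alveolar /tʃ/ becomes [k] when no front vowel follows — gives [k].
The one attested form of 'egg', [fɛnɛtʃi], shows underlying /fɛnɛtʃ/. Applying the same rule when no front vowel follows gives [fɛnɛkɔ].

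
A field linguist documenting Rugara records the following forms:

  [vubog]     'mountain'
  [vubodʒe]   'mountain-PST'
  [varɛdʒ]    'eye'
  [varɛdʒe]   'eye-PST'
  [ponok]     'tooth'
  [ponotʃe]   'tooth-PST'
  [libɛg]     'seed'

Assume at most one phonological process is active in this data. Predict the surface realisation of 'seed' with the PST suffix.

The root 'mountain' surfaces as [vubog] and [vubodʒe], with a stem-final [g] ~ [dʒ] alternation.
Compare 'eye', with invariant [dʒ] in [varɛdʒ] and [varɛdʒe]: an analysis with underlying /dʒ/ and a rule producing [g] in isolation would wrongly predict alternation here too.
Therefore /g/ is basic and [dʒ] is derived by palatalization before a front vowel (/k/ and /g/ become palato-alveolar [tʃ] and [dʒ] before a front vowel).
From [libɛg] the stem 'seed' is /libɛg/; before a front vowel this yields [libɛdʒe].

[libɛdʒe]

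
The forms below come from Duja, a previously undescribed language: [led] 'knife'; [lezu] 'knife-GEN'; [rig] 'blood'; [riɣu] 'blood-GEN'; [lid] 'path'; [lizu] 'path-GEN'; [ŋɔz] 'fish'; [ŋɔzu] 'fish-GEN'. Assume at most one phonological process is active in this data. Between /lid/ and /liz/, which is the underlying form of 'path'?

'path' shows [d] ~ [z] at the end of the stem ([lid] vs [lizu]).
The stem 'fish' ([ŋɔz], [ŋɔzu]) shows [z] unchanged in both environments, so [z] cannot be basic with [d] derived in isolation.
The alternation reflects intervocalic spirantization: voiced stops become fricatives between vowels. /d/ is underlying.

/lid/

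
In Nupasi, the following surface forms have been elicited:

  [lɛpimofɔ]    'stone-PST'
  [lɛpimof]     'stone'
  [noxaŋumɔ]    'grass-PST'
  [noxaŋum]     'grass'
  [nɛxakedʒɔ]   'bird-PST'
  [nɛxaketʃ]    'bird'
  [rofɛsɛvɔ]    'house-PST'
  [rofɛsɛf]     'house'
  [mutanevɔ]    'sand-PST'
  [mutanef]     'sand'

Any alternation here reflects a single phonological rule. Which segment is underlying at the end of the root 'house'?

/v/

The root 'house' surfaces as [rofɛsɛvɔ] and [rofɛsɛf], with a stem-final [v] ~ [f] alternation.
Compare 'stone', with invariant [f] in [lɛpimofɔ] and [lɛpimof]: an analysis with underlying /f/ and a rule producing [v] before the PST suffix would wrongly predict alternation here too.
So /v/ is underlying, and a rule of word-final obstruent devoicing — voiced obstruents become voiceless word-finally — gives [f].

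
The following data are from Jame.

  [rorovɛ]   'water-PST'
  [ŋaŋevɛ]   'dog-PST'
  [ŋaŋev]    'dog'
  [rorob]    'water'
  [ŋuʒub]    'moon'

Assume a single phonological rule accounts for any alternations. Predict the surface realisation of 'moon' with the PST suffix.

[ŋuʒuvɛ]

The root 'water' surfaces as [rorovɛ] and [rorob], with a stem-final [v] ~ [b] alternation.
Compare 'dog', with invariant [v] in [ŋaŋevɛ] and [ŋaŋev]: an analysis with underlying /v/ and a rule producing [b] in isolation would wrongly predict alternation here too.
The underlying segment must be /b/; voiced stops become fricatives between vowels, yielding [v] there.
From [ŋuʒub] the stem 'moon' is /ŋuʒub/; between vowels this yields [ŋuʒuvɛ].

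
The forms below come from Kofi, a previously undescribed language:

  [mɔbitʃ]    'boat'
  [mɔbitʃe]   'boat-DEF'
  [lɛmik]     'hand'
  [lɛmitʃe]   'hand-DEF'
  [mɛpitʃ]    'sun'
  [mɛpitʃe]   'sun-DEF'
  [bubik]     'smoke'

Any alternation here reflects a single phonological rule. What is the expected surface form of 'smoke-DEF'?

The stem for 'hand' ends in [k] in [lɛmik] but [tʃ] in [lɛmitʃe].
The stem 'sun' ([mɛpitʃ], [mɛpitʃe]) shows [tʃ] unchanged in both environments, so [tʃ] cannot be basic with [k] derived in isolation.
So /k/ is underlying, and a rule of palatalization before a front vowel — /k/ becomes palato-alveolar [tʃ] before a front vowel — gives [tʃ].
The one attested form of 'smoke', [bubik], shows underlying /bubik/. Applying the same rule before a front vowel gives [bubitʃe].

[bubitʃe]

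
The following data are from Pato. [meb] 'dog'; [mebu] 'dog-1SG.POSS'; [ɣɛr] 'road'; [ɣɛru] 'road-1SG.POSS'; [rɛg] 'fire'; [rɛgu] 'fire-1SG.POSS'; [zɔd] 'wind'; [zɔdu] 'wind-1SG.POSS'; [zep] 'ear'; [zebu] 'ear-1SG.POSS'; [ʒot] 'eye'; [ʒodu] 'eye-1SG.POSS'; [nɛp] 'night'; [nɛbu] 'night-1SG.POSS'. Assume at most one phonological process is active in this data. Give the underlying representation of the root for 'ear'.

/zep/

The stem for 'ear' ends in [p] in [zep] but [b] in [zebu].
The stem 'dog' ([meb], [mebu]) shows [b] unchanged in both environments, so [b] cannot be basic with [p] derived in isolation.
The alternation reflects intervocalic voicing: voiceless stops become voiced between vowels. /p/ is underlying.
Hence 'ear' is /zep/ underlyingly.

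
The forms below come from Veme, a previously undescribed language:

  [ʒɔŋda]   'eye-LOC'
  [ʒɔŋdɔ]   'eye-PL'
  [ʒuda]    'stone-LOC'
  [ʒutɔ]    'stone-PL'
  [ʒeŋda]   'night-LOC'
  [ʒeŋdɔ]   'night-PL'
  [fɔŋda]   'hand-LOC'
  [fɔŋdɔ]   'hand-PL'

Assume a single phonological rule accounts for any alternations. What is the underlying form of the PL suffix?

The PL morpheme has two allomorphs, [-dɔ] and [-tɔ].
The LOC suffix, which begins with [d], is invariant after every stem; so [d] is not altered by any rule here.
So the underlying form is /-tɔ/, and voiceless stops become voiced after a nasal.

/-tɔ/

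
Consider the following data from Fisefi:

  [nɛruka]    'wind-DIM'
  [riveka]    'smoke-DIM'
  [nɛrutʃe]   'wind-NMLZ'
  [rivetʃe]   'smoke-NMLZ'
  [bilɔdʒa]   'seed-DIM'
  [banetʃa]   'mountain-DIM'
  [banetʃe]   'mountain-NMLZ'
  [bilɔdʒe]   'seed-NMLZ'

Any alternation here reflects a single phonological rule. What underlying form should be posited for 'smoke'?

The stem for 'smoke' ends in [k] in [riveka] but [tʃ] in [rivetʃe].
If /tʃ/ were underlying and a rule turned it into [k] before the DIM suffix, 'mountain' would also alternate; but it has [tʃ] in both [banetʃa] and [banetʃe].
Therefore /k/ is basic and [tʃ] is derived by palatalization before a front vowel (/k/ becomes palato-alveolar [tʃ] before a front vowel).
The underlying form of 'smoke' is therefore /rivek/.

/rivek/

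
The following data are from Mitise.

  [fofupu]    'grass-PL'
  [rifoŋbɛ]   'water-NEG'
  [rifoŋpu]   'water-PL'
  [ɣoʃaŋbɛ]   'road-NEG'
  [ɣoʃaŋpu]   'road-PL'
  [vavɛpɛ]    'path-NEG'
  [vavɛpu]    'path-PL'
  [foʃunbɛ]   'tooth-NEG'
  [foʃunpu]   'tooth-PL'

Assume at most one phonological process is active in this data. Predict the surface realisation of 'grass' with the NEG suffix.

[fofupɛ]

The NEG suffix surfaces as [-bɛ] and [-pɛ], depending on the final segment of the stem.
By contrast the PL suffix keeps its initial [p] throughout — that segment must be underlying.
The NEG suffix is therefore /-bɛ/ underlyingly, with post-vocalic devoicing: voiced stops become voiceless after a vowel.
After 'grass', which ends in a vowel, the suffix surfaces as [-pɛ], giving [fofupɛ].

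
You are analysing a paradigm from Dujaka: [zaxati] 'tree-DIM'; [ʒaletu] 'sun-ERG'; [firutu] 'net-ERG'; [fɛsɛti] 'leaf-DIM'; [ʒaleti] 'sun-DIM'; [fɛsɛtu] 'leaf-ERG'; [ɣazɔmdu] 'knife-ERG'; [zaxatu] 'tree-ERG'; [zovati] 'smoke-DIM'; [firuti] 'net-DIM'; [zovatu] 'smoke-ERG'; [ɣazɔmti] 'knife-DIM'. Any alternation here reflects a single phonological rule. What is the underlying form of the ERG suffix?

The ERG morpheme has two allomorphs, [-du] and [-tu].
The DIM suffix, which begins with [t], is invariant after every stem; so [t] is not altered by any rule here.
The ERG suffix is therefore /-du/ underlyingly, with post-vocalic devoicing: voiced stops become voiceless after a vowel.

/-du/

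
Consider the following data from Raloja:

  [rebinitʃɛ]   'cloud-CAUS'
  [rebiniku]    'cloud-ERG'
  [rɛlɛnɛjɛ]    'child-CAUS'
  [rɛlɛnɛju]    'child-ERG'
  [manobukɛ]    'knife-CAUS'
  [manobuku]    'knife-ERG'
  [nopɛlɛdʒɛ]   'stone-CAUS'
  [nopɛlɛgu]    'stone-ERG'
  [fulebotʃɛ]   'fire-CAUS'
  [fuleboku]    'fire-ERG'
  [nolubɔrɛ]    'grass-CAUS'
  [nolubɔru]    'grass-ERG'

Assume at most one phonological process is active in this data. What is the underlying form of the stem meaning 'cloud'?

/rebinitʃ/

The stem for 'cloud' ends in [tʃ] in [rebinitʃɛ] but [k] in [rebiniku].
If /k/ were underlying and a rule turned it into [tʃ] before the CAUS suffix, 'knife' would also alternate; but it has [k] in both [manobukɛ] and [manobuku].
So /tʃ/ is underlying, and a rule of depalatalization — palato-alveolar /tʃ/ and /dʒ/ become [k] and [g] when no front vowel follows — gives [k].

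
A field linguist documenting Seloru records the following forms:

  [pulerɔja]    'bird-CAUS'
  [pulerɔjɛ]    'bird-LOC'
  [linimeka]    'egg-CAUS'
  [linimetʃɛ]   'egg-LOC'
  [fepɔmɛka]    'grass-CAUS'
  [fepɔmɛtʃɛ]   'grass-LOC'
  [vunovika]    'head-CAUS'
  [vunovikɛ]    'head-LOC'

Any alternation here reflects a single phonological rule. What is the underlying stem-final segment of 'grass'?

/tʃ/

'grass' shows [k] ~ [tʃ] at the end of the stem ([fepɔmɛka] vs [fepɔmɛtʃɛ]).
If /k/ were underlying and a rule turned it into [tʃ] before the LOC suffix, 'head' would also alternate; but it has [k] in both [vunovika] and [vunovikɛ].
The alternation reflects depalatalization: palato-alveolar /tʃ/ becomes [k] when no front vowel follows. /tʃ/ is underlying.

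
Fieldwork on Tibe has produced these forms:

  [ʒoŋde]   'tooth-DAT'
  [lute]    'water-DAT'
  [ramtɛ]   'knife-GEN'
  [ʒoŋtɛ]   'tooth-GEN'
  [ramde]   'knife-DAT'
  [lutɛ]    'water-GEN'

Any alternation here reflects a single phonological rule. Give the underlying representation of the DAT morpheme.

The DAT suffix surfaces as [-de] and [-te], depending on the final segment of the stem.
By contrast the GEN suffix keeps its initial [t] throughout — that segment must be underlying.
So the underlying form is /-de/, and voiced stops become voiceless after a vowel.

/-de/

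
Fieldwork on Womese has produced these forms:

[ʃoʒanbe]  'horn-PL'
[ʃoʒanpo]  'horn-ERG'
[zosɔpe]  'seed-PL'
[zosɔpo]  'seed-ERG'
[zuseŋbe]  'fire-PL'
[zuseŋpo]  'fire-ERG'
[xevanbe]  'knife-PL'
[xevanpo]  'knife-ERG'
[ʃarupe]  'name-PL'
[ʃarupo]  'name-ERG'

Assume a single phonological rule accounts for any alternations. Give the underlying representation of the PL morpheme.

The PL suffix surfaces as [-be] and [-pe], depending on the final segment of the stem.
By contrast the ERG suffix keeps its initial [p] throughout — that segment must be underlying.
The PL suffix is therefore /-be/ underlyingly, with post-vocalic devoicing: voiced stops become voiceless after a vowel.

/-be/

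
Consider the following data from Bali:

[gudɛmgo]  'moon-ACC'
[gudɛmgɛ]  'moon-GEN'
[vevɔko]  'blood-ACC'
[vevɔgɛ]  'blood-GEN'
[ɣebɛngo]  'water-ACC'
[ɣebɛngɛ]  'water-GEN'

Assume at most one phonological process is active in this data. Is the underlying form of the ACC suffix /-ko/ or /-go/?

/-ko/

The ACC suffix surfaces as [-go] and [-ko], depending on the final segment of the stem.
The GEN suffix, which begins with [g], is invariant after every stem; so [g] is not altered by any rule here.
So the underlying form is /-ko/, and voiceless stops become voiced after a nasal.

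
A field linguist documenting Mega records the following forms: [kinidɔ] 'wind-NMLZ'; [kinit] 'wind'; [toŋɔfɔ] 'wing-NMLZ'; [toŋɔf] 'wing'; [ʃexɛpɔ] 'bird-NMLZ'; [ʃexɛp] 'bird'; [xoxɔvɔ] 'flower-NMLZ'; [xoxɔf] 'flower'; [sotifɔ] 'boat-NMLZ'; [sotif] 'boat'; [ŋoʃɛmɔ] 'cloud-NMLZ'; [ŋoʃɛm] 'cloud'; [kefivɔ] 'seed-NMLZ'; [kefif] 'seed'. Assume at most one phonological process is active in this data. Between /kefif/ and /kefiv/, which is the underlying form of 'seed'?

/kefiv/

The stem for 'seed' ends in [v] in [kefivɔ] but [f] in [kefif].
But 'wing' keeps [f] in both environments ([toŋɔfɔ], [toŋɔf]), so there is no rule changing /f/ to [v] before the NMLZ suffix.
So /v/ is underlying, and a rule of word-final obstruent devoicing — voiced obstruents become voiceless word-finally — gives [f].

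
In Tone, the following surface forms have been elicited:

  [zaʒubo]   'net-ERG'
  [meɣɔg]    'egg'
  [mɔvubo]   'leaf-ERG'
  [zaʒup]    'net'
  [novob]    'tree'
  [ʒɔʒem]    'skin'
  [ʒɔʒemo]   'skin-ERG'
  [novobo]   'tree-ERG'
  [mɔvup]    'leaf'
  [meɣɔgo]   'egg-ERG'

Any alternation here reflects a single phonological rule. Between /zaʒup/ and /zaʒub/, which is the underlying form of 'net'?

'net' shows [p] ~ [b] at the end of the stem ([zaʒup] vs [zaʒubo]).
Compare 'tree', with invariant [b] in [novob] and [novobo]: an analysis with underlying /b/ and a rule producing [p] in isolation would wrongly predict alternation here too.
The underlying segment must be /p/; voiceless stops become voiced between vowels, yielding [b] there.

/zaʒup/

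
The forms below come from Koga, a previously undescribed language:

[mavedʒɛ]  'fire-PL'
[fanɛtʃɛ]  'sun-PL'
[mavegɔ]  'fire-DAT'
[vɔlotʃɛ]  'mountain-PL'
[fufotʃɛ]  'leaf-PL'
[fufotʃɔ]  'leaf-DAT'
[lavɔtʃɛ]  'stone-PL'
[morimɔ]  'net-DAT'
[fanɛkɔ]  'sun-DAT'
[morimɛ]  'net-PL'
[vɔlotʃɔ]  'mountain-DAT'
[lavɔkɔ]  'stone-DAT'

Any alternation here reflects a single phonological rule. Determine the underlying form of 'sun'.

/fanɛk/

The root 'sun' surfaces as [fanɛtʃɛ] and [fanɛkɔ], with a stem-final [tʃ] ~ [k] alternation.
Compare 'leaf', with invariant [tʃ] in [fufotʃɛ] and [fufotʃɔ]: an analysis with underlying /tʃ/ and a rule producing [k] before the DAT suffix would wrongly predict alternation here too.
The alternation reflects palatalization before a front vowel: /k/ and /g/ become palato-alveolar [tʃ] and [dʒ] before a front vowel. /k/ is underlying.
So 'sun' = /fanɛk/.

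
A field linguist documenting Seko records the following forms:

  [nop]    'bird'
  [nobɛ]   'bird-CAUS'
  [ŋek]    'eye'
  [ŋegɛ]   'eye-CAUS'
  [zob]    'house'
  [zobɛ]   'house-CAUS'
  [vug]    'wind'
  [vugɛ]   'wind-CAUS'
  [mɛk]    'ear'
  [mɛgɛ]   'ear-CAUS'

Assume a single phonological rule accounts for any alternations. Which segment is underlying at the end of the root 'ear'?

/k/

'ear' shows [k] ~ [g] at the end of the stem ([mɛk] vs [mɛgɛ]).
Compare 'wind', with invariant [g] in [vug] and [vugɛ]: an analysis with underlying /g/ and a rule producing [k] in isolation would wrongly predict alternation here too.
The alternation reflects intervocalic voicing: voiceless stops become voiced between vowels. /k/ is underlying.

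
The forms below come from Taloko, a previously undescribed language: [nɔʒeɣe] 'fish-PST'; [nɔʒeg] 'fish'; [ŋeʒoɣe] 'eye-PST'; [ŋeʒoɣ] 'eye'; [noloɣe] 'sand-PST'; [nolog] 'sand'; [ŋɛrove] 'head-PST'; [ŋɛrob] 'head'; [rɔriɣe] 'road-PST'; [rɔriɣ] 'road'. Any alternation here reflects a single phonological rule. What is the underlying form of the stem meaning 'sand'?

'sand' shows [ɣ] ~ [g] at the end of the stem ([noloɣe] vs [nolog]).
But 'eye' keeps [ɣ] in both environments ([ŋeʒoɣe], [ŋeʒoɣ]), so there is no rule changing /ɣ/ to [g] in isolation.
The underlying segment must be /g/; voiced stops become fricatives between vowels, yielding [ɣ] there.

/nolog/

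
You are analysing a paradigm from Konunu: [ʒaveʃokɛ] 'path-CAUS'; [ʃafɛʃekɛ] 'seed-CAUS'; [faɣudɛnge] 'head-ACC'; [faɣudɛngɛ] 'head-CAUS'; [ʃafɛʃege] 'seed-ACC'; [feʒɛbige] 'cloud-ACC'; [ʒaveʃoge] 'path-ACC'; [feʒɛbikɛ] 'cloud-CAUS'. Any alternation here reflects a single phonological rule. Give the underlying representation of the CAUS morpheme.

/-kɛ/

The CAUS suffix surfaces as [-gɛ] and [-kɛ], depending on the final segment of the stem.
The ACC suffix, which begins with [g], is invariant after every stem; so [g] is not altered by any rule here.
The CAUS suffix is therefore /-kɛ/ underlyingly, with post-nasal voicing: voiceless stops become voiced after a nasal.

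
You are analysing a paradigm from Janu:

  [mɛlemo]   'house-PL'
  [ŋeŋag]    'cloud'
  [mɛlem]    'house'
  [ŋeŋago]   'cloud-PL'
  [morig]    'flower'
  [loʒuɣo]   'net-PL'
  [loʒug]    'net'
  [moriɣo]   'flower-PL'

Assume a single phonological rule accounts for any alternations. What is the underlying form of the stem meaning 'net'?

In [loʒuɣo] and [loʒug] the final segment of 'net' alternates: [ɣ] ~ [g].
Compare 'cloud', with invariant [g] in [ŋeŋago] and [ŋeŋag]: an analysis with underlying /g/ and a rule producing [ɣ] before the PL suffix would wrongly predict alternation here too.
So /ɣ/ is underlying, and a rule of word-final hardening — voiced fricatives become stops word-finally — gives [g].

/loʒuɣ/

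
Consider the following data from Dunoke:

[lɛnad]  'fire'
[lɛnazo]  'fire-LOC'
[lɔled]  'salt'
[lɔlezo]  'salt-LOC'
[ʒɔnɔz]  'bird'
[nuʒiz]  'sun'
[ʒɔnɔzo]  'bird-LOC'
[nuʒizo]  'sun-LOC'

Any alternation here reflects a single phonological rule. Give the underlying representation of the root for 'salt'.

/lɔled/

In [lɔlezo] and [lɔled] the final segment of 'salt' alternates: [z] ~ [d].
Compare 'sun', with invariant [z] in [nuʒizo] and [nuʒiz]: an analysis with underlying /z/ and a rule producing [d] in isolation would wrongly predict alternation here too.
The underlying segment must be /d/; voiced stops become fricatives between vowels, yielding [z] there.
So 'salt' = /lɔled/.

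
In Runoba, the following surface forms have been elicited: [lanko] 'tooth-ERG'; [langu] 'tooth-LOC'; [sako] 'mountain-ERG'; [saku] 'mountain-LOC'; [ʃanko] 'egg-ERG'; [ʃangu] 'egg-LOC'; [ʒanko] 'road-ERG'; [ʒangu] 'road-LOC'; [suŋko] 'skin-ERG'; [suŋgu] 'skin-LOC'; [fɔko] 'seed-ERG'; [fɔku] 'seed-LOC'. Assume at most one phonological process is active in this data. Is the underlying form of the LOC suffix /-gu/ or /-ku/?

The LOC suffix surfaces as [-gu] and [-ku], depending on the final segment of the stem.
By contrast the ERG suffix keeps its initial [k] throughout — that segment must be underlying.
The LOC suffix is therefore /-gu/ underlyingly, with post-vocalic devoicing: voiced stops become voiceless after a vowel.

/-gu/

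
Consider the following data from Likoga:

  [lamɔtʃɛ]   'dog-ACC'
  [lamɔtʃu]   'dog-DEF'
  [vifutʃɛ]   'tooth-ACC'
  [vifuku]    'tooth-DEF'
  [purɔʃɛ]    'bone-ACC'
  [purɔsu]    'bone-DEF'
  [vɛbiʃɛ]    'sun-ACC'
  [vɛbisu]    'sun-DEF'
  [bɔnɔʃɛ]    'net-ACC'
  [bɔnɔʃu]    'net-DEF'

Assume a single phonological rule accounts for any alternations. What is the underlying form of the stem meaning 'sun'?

The root 'sun' surfaces as [vɛbiʃɛ] and [vɛbisu], with a stem-final [ʃ] ~ [s] alternation.
Compare 'net', with invariant [ʃ] in [bɔnɔʃɛ] and [bɔnɔʃu]: an analysis with underlying /ʃ/ and a rule producing [s] before the DEF suffix would wrongly predict alternation here too.
So /s/ is underlying, and a rule of palatalization before a front vowel — /k/ and /s/ become palato-alveolar [tʃ] and [ʃ] before a front vowel — gives [ʃ].
The underlying form of 'sun' is therefore /vɛbis/.

/vɛbis/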